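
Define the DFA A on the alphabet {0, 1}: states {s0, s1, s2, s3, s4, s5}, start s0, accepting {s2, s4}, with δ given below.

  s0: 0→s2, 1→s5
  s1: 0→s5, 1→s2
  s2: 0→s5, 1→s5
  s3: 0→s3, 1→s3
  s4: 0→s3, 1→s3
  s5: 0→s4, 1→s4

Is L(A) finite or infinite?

The useful states (reachable from s0 and able to reach an accepting state) are {s0, s2, s4, s5}.
Restricted to these states the transition graph has no cycle, so every accepting path has bounded length and L is finite.

finite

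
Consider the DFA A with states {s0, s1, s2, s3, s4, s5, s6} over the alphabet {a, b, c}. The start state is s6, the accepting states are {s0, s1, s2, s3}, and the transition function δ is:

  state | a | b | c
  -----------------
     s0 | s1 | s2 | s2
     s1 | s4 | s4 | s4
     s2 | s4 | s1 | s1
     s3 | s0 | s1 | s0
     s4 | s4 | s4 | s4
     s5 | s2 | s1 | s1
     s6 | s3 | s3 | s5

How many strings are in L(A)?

41

The useful subgraph on states {s0, s1, s2, s3, s5, s6} is acyclic, so L(A) is finite; the longest accepting path visits 5 useful states, giving maximum string length 4.
Counting accepting paths from s6 by length: 2 of length 1, 9 of length 2, 14 of length 3, 16 of length 4. Total 41.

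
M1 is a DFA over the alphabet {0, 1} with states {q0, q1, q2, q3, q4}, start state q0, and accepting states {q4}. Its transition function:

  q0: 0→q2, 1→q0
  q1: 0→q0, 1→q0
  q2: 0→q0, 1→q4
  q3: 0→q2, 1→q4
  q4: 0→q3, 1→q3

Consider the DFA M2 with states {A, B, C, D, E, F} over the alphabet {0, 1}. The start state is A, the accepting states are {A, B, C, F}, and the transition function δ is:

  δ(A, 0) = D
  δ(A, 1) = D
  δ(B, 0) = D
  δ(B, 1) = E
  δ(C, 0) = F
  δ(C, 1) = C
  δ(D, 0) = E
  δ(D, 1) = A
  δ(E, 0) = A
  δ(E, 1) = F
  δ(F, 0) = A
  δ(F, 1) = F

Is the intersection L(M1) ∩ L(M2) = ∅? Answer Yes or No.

No

The string 01 is accepted by both M1 and M2.
Hence L(M1) ∩ L(M2) ≠ ∅.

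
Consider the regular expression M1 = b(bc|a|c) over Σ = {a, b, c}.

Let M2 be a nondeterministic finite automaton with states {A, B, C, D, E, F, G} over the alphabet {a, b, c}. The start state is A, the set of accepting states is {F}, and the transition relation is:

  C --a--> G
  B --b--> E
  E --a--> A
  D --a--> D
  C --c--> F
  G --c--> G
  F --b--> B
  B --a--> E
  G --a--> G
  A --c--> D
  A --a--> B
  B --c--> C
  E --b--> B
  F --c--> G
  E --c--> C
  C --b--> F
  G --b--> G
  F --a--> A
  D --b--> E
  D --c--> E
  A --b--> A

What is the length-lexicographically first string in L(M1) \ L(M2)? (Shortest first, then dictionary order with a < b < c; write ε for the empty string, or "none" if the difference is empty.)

ba

The string ba is accepted by M1 but not by M2.
No shorter string lies in the difference, and ba is the lexicographically first length-2 string in L(M1) \ L(M2).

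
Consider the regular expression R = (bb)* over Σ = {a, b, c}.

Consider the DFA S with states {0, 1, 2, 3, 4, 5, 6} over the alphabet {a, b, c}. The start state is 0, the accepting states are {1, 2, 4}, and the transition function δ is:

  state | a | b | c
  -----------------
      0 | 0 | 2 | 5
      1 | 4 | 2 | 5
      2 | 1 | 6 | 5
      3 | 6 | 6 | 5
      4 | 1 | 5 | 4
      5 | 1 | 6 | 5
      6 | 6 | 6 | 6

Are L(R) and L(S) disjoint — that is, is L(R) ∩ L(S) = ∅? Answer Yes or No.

Yes

Converting the expression R to a DFA (subset construction, then merging equivalent states) gives the minimal DFA with states {r0, r1, r2}, start state r0, accepting states {r0} and transitions r0: a→r1, b→r2, c→r1; r1: a→r1, b→r1, c→r1; r2: a→r1, b→r0, c→r1.
Exploring the product automaton R × S from the start pair (r0, 0), following both machines on each input symbol, reaches 10 state pairs: (r0, 0), (r1, 0), (r2, 2), (r1, 5), (r1, 2), (r1, 1), (r0, 6), (r1, 6), (r1, 4), (r2, 6).
R accepts in {r0} and S accepts in {1, 2, 4}; no reachable pair has both components accepting, so no string drives both machines to acceptance simultaneously and L(R) ∩ L(S) = ∅.
So no string is accepted by both, and the intersection is empty.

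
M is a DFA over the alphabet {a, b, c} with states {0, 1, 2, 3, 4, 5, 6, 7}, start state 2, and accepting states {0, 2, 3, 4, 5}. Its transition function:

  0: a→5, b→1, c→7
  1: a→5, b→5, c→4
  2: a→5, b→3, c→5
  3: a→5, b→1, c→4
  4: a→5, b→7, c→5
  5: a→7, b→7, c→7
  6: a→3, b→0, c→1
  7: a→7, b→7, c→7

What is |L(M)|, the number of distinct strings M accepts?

The useful subgraph on states {1, 2, 3, 4, 5} is acyclic, so L(M) is finite; the longest accepting path visits 5 useful states, giving maximum string length 4.
Counting accepting paths from 2 by length: 1 of length 0, 3 of length 1, 2 of length 2, 5 of length 3, 2 of length 4. Total 13.

13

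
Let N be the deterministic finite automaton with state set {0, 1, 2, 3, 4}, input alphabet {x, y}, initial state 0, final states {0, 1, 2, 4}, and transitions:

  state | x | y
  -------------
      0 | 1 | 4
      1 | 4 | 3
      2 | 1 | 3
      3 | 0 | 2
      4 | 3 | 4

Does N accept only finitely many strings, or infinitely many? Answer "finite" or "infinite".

infinite

State 0 is reachable from the start and can reach an accepting state, and it lies on the cycle 0 → 1 → 3 → 0.
Traversing that cycle any number of times yields accepted strings of unbounded length, so the language is infinite.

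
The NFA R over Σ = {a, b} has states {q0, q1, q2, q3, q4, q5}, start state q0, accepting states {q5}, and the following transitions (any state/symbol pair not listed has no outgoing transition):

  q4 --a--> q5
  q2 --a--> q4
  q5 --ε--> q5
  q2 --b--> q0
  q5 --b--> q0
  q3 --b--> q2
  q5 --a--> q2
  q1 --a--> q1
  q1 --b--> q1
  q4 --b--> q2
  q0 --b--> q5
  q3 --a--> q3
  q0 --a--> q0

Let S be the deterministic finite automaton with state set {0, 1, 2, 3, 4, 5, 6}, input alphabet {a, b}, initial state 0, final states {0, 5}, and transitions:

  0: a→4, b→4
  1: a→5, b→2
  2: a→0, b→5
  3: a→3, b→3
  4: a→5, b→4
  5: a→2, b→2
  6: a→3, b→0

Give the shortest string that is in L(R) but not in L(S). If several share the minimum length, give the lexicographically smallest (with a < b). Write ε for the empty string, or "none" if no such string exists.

b

The string b is accepted by R but not by S.
No shorter string lies in the difference, and b is the lexicographically first length-1 string in L(R) \ L(S).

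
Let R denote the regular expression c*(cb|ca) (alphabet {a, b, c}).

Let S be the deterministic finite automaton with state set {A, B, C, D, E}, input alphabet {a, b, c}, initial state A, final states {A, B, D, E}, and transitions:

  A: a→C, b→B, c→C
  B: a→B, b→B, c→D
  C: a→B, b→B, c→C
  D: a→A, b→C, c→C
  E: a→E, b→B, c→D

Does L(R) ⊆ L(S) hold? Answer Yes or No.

Yes

Converting the expression R to a DFA (subset construction, then merging equivalent states) gives the minimal DFA with states {r0, r1, r2, r3}, start state r0, accepting states {r3} and transitions r0: a→r1, b→r1, c→r2; r1: a→r1, b→r1, c→r1; r2: a→r3, b→r3, c→r2; r3: a→r1, b→r1, c→r1.
Exploring the product automaton R × S from the start pair (r0, A), following both machines on each input symbol, reaches 7 state pairs: (r0, A), (r1, C), (r1, B), (r2, C), (r1, D), (r3, B), (r1, A).
R accepts in {r3} and S accepts in {A, B, D, E}. The reachable pairs whose R-component is accepting are (r3, B); in each of them the S-component is accepting too, so the product for L(R) \ L(S) (R-component accepting, S-component rejecting) has no reachable accepting pair and the difference is empty.
Hence every string in L(R) is also in L(S).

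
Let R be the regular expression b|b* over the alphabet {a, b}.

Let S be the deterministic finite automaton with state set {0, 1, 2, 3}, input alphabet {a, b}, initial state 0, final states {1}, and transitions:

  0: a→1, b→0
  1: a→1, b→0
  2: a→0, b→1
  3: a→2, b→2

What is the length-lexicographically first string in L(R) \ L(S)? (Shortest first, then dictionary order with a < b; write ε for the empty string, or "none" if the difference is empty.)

The empty string ε is accepted by R but not by S.
Since ε is the unique shortest string, it is the required witness.

ε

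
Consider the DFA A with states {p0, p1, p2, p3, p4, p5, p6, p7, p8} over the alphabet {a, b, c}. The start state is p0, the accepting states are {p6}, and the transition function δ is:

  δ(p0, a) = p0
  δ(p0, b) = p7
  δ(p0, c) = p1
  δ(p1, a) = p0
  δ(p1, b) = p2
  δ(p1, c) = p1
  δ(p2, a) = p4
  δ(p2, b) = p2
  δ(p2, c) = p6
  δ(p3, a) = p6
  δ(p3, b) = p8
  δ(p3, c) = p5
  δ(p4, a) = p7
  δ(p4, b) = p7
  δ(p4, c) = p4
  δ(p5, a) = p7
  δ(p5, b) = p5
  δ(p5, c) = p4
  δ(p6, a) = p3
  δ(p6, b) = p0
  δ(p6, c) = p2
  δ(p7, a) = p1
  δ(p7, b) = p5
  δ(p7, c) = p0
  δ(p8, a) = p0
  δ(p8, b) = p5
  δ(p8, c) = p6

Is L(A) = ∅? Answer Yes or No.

No

The string cbc is accepted: the run p0 → p1 → p2 → p6 ends in the accepting state p6.
Since at least one string is accepted, L(A) is not empty.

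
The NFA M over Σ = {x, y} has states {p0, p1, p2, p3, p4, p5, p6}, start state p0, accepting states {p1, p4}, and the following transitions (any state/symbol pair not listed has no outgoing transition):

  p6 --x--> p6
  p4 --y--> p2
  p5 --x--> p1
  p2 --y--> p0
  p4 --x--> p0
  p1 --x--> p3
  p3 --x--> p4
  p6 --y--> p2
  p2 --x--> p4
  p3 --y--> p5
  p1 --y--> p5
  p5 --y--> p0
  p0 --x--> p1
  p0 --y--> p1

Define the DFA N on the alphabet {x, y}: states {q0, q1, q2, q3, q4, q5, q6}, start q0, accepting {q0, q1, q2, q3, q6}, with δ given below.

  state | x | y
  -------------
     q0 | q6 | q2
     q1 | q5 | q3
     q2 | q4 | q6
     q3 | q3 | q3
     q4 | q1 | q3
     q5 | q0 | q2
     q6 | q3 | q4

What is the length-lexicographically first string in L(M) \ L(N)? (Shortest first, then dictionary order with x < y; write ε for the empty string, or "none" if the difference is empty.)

xyxxyx

The string xyxxyx is accepted by M but not by N.
No shorter string lies in the difference, and xyxxyx is the lexicographically first length-6 string in L(M) \ L(N).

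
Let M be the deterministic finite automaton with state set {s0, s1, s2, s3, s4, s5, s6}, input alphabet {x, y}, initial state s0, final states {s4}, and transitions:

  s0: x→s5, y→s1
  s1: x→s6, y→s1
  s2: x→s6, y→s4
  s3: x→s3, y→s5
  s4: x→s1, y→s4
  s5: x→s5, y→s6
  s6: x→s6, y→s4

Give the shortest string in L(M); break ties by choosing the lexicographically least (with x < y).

xyy

A breadth-first search from s0 reaches an accepting state first via the path s0 → s5 → s6 → s4 on input xyy.
No string of length < 3 is accepted (BFS exhausts all shorter strings without reaching an accepting state), and xyy is the lexicographically least accepting string of length 3.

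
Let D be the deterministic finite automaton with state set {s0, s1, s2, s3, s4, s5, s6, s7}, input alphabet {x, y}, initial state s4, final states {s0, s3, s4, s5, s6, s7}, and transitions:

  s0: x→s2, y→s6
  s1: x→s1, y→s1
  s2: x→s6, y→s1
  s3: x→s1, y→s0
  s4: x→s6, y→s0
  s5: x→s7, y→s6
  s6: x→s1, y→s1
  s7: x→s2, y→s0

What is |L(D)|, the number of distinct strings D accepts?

5

The useful subgraph on states {s0, s2, s4, s6} is acyclic, so L(D) is finite; the longest accepting path visits 4 useful states, giving maximum string length 3.
Counting accepting paths from s4 by length: 1 of length 0, 2 of length 1, 1 of length 2, 1 of length 3. Total 5.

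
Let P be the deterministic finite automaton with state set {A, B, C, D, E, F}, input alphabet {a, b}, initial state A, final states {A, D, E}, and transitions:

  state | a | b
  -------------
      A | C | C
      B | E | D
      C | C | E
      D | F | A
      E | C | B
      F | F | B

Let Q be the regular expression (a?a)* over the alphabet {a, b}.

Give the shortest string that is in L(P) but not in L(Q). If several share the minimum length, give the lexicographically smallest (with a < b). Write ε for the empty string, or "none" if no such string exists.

ab

The string ab is accepted by P but not by Q.
No shorter string lies in the difference, and ab is the lexicographically first length-2 string in L(P) \ L(Q).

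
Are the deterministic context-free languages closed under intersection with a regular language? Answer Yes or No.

Yes

Run the DPDA and a DFA for the regular language in lock-step (product of the two finite controls, one shared stack, the DFA component advancing only on genuine input moves); the result is still deterministic and accepts when both components accept.
So the deterministic context-free languages are closed under intersection with a regular language.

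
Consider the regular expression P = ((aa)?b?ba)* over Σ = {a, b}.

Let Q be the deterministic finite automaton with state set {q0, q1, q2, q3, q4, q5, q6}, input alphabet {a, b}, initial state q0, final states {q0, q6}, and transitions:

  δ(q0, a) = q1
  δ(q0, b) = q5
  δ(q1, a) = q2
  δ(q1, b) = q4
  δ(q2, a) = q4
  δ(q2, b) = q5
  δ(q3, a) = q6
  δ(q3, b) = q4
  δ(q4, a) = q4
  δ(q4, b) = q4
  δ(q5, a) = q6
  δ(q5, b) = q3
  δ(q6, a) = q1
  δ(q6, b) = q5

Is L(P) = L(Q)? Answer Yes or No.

Yes

Converting the expression P to a DFA (subset construction, then merging equivalent states) gives the minimal DFA with states {p0, p1, p2, p3, p4, p5}, start state p0, accepting states {p0} and transitions p0: a→p1, b→p2; p1: a→p3, b→p4; p2: a→p0, b→p5; p3: a→p4, b→p2; p4: a→p4, b→p4; p5: a→p0, b→p4.
Exploring the product automaton P × Q from the start pair (p0, q0), following both machines on each input symbol, reaches 7 state pairs: (p0, q0), (p1, q1), (p2, q5), (p3, q2), (p4, q4), (p0, q6), (p5, q3).
P accepts in {p0} and Q accepts in {q0, q6}. In every reachable pair the two components are either both accepting — (p0, q0), (p0, q6) — or both non-accepting, so no string is accepted by exactly one of the machines: L(P) \ L(Q) and L(Q) \ L(P) are both empty.
Hence every string is accepted by P iff it is accepted by Q, and the two languages coincide.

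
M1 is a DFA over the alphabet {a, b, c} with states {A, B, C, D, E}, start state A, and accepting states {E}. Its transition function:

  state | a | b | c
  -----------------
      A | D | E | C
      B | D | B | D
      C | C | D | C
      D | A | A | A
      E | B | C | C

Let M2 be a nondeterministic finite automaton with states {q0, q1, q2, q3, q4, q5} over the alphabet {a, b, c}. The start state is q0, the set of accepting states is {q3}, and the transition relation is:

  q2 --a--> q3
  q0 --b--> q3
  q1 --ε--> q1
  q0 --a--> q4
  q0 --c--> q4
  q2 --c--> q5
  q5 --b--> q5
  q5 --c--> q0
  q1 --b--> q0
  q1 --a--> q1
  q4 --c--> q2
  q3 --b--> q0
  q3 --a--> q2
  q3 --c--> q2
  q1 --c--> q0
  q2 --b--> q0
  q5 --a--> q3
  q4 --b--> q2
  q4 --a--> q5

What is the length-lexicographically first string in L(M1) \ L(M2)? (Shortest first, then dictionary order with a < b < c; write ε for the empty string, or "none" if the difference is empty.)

aab

The string aab is accepted by M1 but not by M2.
No shorter string lies in the difference, and aab is the lexicographically first length-3 string in L(M1) \ L(M2).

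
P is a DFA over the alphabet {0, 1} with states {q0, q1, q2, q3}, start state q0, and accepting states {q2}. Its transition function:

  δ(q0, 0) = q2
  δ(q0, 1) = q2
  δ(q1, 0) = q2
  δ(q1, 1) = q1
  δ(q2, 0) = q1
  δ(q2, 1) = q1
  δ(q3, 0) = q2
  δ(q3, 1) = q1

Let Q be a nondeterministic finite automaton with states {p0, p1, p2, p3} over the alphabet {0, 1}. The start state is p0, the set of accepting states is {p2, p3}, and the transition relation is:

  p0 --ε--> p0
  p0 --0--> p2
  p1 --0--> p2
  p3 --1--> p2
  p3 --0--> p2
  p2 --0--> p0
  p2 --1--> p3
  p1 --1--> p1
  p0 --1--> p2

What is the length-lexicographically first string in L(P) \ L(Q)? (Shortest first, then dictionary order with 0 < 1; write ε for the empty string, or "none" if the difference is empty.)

0010

The string 0010 is accepted by P but not by Q.
No shorter string lies in the difference, and 0010 is the lexicographically first length-4 string in L(P) \ L(Q).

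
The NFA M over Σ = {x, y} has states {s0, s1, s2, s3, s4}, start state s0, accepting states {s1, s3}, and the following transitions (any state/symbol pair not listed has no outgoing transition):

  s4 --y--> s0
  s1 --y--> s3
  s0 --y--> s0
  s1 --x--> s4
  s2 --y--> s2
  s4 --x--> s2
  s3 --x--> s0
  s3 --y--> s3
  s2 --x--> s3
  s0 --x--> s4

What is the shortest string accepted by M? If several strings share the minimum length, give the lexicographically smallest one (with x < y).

A breadth-first search from s0 reaches an accepting state first via the path s0 → s4 → s2 → s3 on input xxx.
No string of length < 3 is accepted (BFS exhausts all shorter strings without reaching an accepting state), and xxx is the lexicographically least accepting string of length 3.

xxx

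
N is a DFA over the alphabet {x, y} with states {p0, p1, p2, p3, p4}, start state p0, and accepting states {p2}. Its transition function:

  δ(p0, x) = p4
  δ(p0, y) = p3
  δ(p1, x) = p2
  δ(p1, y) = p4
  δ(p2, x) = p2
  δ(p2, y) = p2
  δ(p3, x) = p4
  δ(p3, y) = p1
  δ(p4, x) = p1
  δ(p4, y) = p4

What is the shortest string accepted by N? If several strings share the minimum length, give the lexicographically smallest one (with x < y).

A breadth-first search from p0 reaches an accepting state first via the path p0 → p4 → p1 → p2 on input xxx.
No string of length < 3 is accepted (BFS exhausts all shorter strings without reaching an accepting state), and xxx is the lexicographically least accepting string of length 3.

xxx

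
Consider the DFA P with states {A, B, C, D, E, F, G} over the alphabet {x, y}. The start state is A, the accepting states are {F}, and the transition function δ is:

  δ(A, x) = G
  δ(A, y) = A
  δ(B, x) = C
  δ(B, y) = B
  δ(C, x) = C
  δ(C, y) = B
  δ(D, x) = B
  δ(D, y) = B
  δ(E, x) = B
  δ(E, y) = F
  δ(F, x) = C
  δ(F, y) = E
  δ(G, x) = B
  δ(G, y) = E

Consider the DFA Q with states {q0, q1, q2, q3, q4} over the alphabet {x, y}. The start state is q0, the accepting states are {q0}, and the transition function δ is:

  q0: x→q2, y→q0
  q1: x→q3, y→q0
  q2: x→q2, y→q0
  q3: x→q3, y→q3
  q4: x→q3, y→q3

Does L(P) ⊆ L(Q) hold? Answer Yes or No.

Exploring the product automaton P × Q from the start pair (A, q0), following both machines on each input symbol, reaches 7 state pairs: (A, q0), (G, q2), (B, q2), (E, q0), (C, q2), (B, q0), (F, q0).
P accepts in {F} and Q accepts in {q0}. The reachable pairs whose P-component is accepting are (F, q0); in each of them the Q-component is accepting too, so the product for L(P) \ L(Q) (P-component accepting, Q-component rejecting) has no reachable accepting pair and the difference is empty.
Hence every string in L(P) is also in L(Q).

Yes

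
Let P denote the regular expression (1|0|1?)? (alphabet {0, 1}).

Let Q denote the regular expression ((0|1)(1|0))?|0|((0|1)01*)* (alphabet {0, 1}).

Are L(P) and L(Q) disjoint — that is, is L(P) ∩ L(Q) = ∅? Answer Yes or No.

No

The empty string ε is accepted by both P and Q.
Hence L(P) ∩ L(Q) ≠ ∅.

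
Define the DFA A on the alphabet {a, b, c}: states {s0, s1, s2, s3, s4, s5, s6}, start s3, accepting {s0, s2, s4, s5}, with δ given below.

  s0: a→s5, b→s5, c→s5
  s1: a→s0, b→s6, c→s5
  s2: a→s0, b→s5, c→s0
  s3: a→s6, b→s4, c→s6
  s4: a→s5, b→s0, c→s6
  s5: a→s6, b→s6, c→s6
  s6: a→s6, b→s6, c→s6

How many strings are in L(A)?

The useful subgraph on states {s0, s3, s4, s5} is acyclic, so L(A) is finite; the longest accepting path visits 4 useful states, giving maximum string length 3.
Counting accepting paths from s3 by length: 1 of length 1, 2 of length 2, 3 of length 3. Total 6.

6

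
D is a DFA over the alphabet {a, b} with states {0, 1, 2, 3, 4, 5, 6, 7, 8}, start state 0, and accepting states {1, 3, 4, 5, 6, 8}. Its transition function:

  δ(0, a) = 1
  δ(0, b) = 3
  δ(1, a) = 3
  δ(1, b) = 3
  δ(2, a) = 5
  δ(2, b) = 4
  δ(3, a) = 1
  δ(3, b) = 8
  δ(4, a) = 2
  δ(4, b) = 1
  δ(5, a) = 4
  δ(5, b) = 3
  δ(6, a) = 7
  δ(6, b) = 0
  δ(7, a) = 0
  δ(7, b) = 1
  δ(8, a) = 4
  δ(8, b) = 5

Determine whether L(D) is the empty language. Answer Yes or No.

The string a is accepted: the run 0 → 1 ends in the accepting state 1.
Since at least one string is accepted, L(D) is not empty.

No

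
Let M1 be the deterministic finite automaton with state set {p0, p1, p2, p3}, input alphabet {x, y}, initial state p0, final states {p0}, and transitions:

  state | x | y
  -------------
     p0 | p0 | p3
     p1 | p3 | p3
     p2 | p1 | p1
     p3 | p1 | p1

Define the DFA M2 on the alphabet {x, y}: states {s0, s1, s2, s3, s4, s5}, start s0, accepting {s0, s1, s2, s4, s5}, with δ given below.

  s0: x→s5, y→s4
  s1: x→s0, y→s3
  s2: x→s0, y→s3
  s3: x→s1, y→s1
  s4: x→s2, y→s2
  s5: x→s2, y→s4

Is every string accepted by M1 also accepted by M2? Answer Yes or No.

Exploring the product automaton M1 × M2 from the start pair (p0, s0), following both machines on each input symbol, reaches 15 state pairs: (p0, s0), (p0, s5), (p3, s4), (p0, s2), (p1, s2), (p3, s3), (p3, s0), (p1, s1), (p1, s5), (p1, s4), (p3, s2), (p1, s0), (p1, s3), (p3, s5), (p3, s1).
M1 accepts in {p0} and M2 accepts in {s0, s1, s2, s4, s5}. The reachable pairs whose M1-component is accepting are (p0, s0), (p0, s5), (p0, s2); in each of them the M2-component is accepting too, so the product for L(M1) \ L(M2) (M1-component accepting, M2-component rejecting) has no reachable accepting pair and the difference is empty.
Hence every string in L(M1) is also in L(M2).

Yes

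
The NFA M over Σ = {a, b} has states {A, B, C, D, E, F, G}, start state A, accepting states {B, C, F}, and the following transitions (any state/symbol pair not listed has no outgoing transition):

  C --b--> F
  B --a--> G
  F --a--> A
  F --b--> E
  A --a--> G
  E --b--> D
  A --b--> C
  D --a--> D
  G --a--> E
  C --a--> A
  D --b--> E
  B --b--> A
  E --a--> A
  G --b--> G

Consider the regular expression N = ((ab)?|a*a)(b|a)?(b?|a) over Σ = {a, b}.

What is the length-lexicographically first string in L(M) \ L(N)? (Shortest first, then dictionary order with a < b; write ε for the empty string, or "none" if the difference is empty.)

The string bab is accepted by M but not by N.
No shorter string lies in the difference, and bab is the lexicographically first length-3 string in L(M) \ L(N).

bab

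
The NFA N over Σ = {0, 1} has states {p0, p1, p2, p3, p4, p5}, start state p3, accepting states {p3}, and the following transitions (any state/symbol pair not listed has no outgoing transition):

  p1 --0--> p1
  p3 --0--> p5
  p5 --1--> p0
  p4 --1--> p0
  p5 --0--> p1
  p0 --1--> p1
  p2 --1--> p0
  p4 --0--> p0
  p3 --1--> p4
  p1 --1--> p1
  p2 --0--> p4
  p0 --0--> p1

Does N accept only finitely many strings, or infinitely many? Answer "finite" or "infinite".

finite

The useful states (reachable from p3 and able to reach an accepting state) are {p3}.
Restricted to these states the transition graph has no cycle, so every accepting path has bounded length and L is finite.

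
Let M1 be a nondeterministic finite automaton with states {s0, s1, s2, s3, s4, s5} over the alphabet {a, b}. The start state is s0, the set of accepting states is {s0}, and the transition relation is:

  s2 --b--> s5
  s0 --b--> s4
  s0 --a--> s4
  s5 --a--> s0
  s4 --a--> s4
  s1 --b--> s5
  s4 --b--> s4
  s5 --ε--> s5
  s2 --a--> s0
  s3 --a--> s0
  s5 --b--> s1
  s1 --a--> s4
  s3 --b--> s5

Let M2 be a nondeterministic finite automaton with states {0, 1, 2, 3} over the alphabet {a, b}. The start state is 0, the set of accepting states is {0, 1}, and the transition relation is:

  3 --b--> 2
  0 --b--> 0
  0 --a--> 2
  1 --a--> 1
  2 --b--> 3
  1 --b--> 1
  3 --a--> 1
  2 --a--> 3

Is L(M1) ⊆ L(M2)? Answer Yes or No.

Exploring the product automaton M1 × M2 from the start pair (s0, 0), following both machines on each input symbol, reaches 5 state pairs: (s0, 0), (s4, 2), (s4, 0), (s4, 3), (s4, 1).
M1 accepts in {s0} and M2 accepts in {0, 1}. The reachable pairs whose M1-component is accepting are (s0, 0); in each of them the M2-component is accepting too, so the product for L(M1) \ L(M2) (M1-component accepting, M2-component rejecting) has no reachable accepting pair and the difference is empty.
Hence every string in L(M1) is also in L(M2).

Yes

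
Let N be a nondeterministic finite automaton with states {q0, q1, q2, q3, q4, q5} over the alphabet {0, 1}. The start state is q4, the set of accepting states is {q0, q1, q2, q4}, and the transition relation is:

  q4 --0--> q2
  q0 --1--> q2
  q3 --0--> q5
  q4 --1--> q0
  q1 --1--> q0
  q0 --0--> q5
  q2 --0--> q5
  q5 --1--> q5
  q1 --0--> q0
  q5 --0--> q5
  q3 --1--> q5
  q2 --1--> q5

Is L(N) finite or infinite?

The useful states (reachable from q4 and able to reach an accepting state) are {q0, q2, q4}.
Restricted to these states the transition graph has no cycle, so every accepting path has bounded length and L is finite.

finite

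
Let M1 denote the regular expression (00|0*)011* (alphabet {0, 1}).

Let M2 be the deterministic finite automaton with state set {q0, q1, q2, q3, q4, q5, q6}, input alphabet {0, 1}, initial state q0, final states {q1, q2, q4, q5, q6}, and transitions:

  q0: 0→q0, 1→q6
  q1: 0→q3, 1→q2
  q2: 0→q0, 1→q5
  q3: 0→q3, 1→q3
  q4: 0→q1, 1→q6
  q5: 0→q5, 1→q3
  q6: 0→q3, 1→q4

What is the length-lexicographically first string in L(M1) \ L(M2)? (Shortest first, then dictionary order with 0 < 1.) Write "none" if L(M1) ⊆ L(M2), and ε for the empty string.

none

Converting the expression M1 to a DFA (subset construction, then merging equivalent states) gives the minimal DFA with states {r0, r1, r2, r3}, start state r0, accepting states {r3} and transitions r0: 0→r1, 1→r2; r1: 0→r1, 1→r3; r2: 0→r2, 1→r2; r3: 0→r2, 1→r3.
Exploring the product automaton M1 × M2 from the start pair (r0, q0), following both machines on each input symbol, reaches 11 state pairs: (r0, q0), (r1, q0), (r2, q6), (r3, q6), (r2, q3), (r2, q4), (r3, q4), (r2, q1), (r2, q2), (r2, q0), (r2, q5).
M1 accepts in {r3} and M2 accepts in {q1, q2, q4, q5, q6}. The reachable pairs whose M1-component is accepting are (r3, q6), (r3, q4); in each of them the M2-component is accepting too, so the product for L(M1) \ L(M2) (M1-component accepting, M2-component rejecting) has no reachable accepting pair and the difference is empty.
So every string accepted by M1 is also accepted by M2: L(M1) \ L(M2) = ∅ and there is no such string.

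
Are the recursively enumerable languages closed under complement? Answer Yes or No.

If both L and its complement were r.e., running the two recognisers in parallel would decide L, so L would be recursive; but there are r.e. languages that are not recursive (e.g. the halting problem), and their complements are therefore not r.e.

No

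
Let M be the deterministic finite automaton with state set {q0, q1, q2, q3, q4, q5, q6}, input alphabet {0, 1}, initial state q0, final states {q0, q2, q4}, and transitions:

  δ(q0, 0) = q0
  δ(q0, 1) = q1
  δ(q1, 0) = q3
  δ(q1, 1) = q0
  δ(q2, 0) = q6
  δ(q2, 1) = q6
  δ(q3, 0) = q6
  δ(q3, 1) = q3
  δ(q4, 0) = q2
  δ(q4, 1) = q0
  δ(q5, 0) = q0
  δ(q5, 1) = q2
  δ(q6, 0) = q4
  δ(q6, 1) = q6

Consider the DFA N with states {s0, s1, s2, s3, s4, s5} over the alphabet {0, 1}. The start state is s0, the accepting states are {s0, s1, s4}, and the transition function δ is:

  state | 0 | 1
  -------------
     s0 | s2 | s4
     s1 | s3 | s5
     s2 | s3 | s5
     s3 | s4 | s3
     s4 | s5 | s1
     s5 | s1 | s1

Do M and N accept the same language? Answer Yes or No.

The string 0 is accepted by M but rejected by N.
So L(M) ≠ L(N).

No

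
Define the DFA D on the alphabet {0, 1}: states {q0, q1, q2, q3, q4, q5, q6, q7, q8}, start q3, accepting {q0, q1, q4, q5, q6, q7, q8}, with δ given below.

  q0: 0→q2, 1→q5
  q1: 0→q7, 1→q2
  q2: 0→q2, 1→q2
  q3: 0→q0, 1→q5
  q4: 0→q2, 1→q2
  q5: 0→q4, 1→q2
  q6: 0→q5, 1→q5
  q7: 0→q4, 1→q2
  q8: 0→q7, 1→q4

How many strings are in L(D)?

The useful subgraph on states {q0, q3, q4, q5} is acyclic, so L(D) is finite; the longest accepting path visits 4 useful states, giving maximum string length 3.
Counting accepting paths from q3 by length: 2 of length 1, 2 of length 2, 1 of length 3. Total 5.

5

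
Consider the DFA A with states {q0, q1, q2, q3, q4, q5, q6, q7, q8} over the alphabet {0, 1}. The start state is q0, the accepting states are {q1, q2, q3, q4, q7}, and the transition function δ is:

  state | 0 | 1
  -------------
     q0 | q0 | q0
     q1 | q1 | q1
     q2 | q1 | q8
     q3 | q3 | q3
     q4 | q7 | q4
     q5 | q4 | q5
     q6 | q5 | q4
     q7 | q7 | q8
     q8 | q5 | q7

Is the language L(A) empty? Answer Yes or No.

The states reachable from the start state are {q0}.
None of the accepting states {q1, q2, q3, q4, q7} is reachable, so no string is accepted and L(A) = ∅.

Yes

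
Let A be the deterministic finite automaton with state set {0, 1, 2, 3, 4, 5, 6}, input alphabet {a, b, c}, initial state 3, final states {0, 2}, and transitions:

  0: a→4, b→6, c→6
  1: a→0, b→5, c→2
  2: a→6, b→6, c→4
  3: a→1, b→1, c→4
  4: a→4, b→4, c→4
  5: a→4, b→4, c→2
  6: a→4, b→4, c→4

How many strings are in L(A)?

The useful subgraph on states {0, 1, 2, 3, 5} is acyclic, so L(A) is finite; the longest accepting path visits 4 useful states, giving maximum string length 3.
Counting accepting paths from 3 by length: 4 of length 2, 2 of length 3. Total 6.

6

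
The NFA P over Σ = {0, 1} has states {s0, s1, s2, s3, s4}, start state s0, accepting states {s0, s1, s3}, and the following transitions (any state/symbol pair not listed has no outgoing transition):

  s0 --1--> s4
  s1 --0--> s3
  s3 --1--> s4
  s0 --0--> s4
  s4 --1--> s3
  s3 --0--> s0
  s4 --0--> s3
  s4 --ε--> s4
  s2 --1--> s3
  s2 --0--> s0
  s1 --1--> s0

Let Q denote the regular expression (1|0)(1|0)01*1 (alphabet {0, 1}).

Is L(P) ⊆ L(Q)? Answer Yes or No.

The empty string ε is in L(P) but not in L(Q).
So L(P) ⊄ L(Q).

No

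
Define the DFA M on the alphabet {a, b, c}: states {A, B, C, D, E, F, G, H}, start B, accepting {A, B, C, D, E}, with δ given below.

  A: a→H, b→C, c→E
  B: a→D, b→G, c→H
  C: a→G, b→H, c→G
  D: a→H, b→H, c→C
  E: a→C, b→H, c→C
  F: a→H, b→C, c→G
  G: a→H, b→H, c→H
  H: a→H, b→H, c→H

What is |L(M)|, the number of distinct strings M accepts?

3

The useful subgraph on states {B, C, D} is acyclic, so L(M) is finite; the longest accepting path visits 3 useful states, giving maximum string length 2.
Counting accepting paths from B by length: 1 of length 0, 1 of length 1, 1 of length 2. Total 3.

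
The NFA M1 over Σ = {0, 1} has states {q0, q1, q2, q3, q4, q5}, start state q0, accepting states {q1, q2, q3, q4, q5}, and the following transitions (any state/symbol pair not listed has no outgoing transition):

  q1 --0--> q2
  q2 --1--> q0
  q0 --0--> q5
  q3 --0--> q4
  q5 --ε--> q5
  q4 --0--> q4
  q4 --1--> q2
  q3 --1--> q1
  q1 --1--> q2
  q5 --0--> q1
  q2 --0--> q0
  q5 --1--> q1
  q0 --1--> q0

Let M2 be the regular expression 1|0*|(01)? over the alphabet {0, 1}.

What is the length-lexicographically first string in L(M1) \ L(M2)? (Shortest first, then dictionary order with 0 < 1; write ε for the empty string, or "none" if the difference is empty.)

10

The string 10 is accepted by M1 but not by M2.
No shorter string lies in the difference, and 10 is the lexicographically first length-2 string in L(M1) \ L(M2).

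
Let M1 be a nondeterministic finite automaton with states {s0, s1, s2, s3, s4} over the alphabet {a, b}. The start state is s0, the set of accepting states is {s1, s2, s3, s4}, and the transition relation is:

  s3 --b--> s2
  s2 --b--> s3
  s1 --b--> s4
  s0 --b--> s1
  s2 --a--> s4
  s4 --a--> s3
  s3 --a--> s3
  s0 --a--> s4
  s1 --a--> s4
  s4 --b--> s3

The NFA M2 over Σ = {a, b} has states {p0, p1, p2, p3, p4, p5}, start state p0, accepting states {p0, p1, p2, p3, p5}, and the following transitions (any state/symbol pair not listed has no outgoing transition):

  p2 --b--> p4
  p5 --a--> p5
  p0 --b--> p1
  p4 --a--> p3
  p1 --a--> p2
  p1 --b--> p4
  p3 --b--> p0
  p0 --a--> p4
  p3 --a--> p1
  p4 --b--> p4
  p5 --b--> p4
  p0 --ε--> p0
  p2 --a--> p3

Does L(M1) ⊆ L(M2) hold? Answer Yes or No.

No

The string a is in L(M1) but not in L(M2).
So L(M1) ⊄ L(M2).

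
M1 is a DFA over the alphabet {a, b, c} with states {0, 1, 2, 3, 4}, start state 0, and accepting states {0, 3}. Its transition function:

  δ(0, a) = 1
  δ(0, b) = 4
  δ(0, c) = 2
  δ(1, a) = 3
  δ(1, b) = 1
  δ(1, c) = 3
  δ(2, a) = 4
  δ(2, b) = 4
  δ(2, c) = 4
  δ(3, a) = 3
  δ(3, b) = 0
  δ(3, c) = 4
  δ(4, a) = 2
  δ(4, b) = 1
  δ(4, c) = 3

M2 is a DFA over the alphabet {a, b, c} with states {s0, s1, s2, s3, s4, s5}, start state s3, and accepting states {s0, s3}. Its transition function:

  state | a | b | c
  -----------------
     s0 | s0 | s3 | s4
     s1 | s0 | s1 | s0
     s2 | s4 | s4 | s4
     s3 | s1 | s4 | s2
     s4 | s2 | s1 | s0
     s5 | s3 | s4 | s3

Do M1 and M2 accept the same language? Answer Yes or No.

Yes

Exploring the product automaton M1 × M2 from the start pair (0, s3), following both machines on each input symbol, reaches 5 state pairs: (0, s3), (1, s1), (4, s4), (2, s2), (3, s0).
M1 accepts in {0, 3} and M2 accepts in {s0, s3}. In every reachable pair the two components are either both accepting — (0, s3), (3, s0) — or both non-accepting, so no string is accepted by exactly one of the machines: L(M1) \ L(M2) and L(M2) \ L(M1) are both empty.
Hence every string is accepted by M1 iff it is accepted by M2, and the two languages coincide.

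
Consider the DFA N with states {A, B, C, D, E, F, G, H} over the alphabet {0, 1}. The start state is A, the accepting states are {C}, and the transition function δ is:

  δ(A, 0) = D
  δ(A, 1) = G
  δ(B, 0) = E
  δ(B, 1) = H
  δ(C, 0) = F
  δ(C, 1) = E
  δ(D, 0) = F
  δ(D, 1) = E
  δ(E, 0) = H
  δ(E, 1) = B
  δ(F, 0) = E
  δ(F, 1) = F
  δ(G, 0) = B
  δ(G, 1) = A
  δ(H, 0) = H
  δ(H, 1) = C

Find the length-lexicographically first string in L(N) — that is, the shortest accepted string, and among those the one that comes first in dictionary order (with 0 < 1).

0101

A breadth-first search from A reaches an accepting state first via the path A → D → E → H → C on input 0101.
No string of length < 4 is accepted (BFS exhausts all shorter strings without reaching an accepting state), and 0101 is the lexicographically least accepting string of length 4.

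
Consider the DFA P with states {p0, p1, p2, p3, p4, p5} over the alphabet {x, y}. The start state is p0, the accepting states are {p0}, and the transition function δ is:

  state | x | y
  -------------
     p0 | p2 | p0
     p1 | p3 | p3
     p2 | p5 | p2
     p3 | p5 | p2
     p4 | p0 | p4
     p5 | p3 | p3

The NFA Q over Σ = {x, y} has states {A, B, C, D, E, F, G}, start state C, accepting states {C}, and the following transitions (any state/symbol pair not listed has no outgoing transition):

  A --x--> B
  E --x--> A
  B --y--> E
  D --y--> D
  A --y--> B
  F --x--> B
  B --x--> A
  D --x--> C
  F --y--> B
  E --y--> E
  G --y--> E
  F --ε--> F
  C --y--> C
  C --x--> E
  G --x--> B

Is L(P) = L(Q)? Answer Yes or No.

Exploring the product automaton P × Q from the start pair (p0, C), following both machines on each input symbol, reaches 4 state pairs: (p0, C), (p2, E), (p5, A), (p3, B).
P accepts in {p0} and Q accepts in {C}. In every reachable pair the two components are either both accepting — (p0, C) — or both non-accepting, so no string is accepted by exactly one of the machines: L(P) \ L(Q) and L(Q) \ L(P) are both empty.
Hence every string is accepted by P iff it is accepted by Q, and the two languages coincide.

Yes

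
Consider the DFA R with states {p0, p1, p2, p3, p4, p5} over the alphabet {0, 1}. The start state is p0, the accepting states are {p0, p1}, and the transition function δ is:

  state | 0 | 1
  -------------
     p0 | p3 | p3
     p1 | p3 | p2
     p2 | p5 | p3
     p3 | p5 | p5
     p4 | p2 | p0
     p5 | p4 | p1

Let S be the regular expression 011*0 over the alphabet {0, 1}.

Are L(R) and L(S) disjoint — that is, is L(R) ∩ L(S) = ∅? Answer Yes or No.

Converting the expression S to a DFA (subset construction, then merging equivalent states) gives the minimal DFA with states {s0, s1, s2, s3, s4}, start state s0, accepting states {s4} and transitions s0: 0→s1, 1→s2; s1: 0→s2, 1→s3; s2: 0→s2, 1→s2; s3: 0→s4, 1→s3; s4: 0→s2, 1→s2.
Exploring the product automaton R × S from the start pair (p0, s0), following both machines on each input symbol, reaches 15 state pairs: (p0, s0), (p3, s1), (p3, s2), (p5, s2), (p5, s3), (p4, s2), (p1, s2), (p4, s4), (p1, s3), (p2, s2), (p0, s2), (p3, s4), (p2, s3), (p5, s4), (p3, s3).
R accepts in {p0, p1} and S accepts in {s4}; no reachable pair has both components accepting, so no string drives both machines to acceptance simultaneously and L(R) ∩ L(S) = ∅.
So no string is accepted by both, and the intersection is empty.

Yes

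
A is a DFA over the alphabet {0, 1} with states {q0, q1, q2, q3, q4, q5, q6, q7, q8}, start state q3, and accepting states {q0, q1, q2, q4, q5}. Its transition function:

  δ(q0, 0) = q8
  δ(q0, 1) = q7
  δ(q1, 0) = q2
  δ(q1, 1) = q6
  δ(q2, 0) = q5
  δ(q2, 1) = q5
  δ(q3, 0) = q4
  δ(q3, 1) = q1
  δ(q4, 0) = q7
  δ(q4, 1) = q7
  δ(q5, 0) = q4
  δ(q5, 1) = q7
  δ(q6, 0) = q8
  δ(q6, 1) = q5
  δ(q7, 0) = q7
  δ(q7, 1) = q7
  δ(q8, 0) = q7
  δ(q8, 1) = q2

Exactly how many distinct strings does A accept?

The useful subgraph on states {q1, q2, q3, q4, q5, q6, q8} is acyclic, so L(A) is finite; the longest accepting path visits 7 useful states, giving maximum string length 6.
Counting accepting paths from q3 by length: 2 of length 1, 1 of length 2, 3 of length 3, 4 of length 4, 2 of length 5, 2 of length 6. Total 14.

14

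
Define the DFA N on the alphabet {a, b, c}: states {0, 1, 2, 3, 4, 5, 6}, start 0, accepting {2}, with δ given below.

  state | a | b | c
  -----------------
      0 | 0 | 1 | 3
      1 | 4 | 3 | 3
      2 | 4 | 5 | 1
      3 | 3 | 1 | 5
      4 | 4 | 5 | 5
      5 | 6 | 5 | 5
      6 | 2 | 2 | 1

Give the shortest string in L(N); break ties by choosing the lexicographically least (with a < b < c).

ccaa

A breadth-first search from 0 reaches an accepting state first via the path 0 → 3 → 5 → 6 → 2 on input ccaa.
No string of length < 4 is accepted (BFS exhausts all shorter strings without reaching an accepting state), and ccaa is the lexicographically least accepting string of length 4.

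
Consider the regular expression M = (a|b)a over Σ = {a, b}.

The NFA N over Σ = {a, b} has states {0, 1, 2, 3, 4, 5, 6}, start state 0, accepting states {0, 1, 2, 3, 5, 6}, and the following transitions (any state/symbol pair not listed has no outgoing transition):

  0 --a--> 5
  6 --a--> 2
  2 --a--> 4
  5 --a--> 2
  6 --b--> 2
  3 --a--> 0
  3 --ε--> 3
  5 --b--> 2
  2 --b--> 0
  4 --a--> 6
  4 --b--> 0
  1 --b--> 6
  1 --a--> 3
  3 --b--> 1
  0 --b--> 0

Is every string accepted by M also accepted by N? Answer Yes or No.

Converting the expression M to a DFA (subset construction, then merging equivalent states) gives the minimal DFA with states {m0, m1, m2, m3}, start state m0, accepting states {m2} and transitions m0: a→m1, b→m1; m1: a→m2, b→m3; m2: a→m3, b→m3; m3: a→m3, b→m3.
Exploring the product automaton M × N from the start pair (m0, 0), following both machines on each input symbol, reaches 10 state pairs: (m0, 0), (m1, 5), (m1, 0), (m2, 2), (m3, 2), (m2, 5), (m3, 0), (m3, 4), (m3, 5), (m3, 6).
M accepts in {m2} and N accepts in {0, 1, 2, 3, 5, 6}. The reachable pairs whose M-component is accepting are (m2, 2), (m2, 5); in each of them the N-component is accepting too, so the product for L(M) \ L(N) (M-component accepting, N-component rejecting) has no reachable accepting pair and the difference is empty.
Hence every string in L(M) is also in L(N).

Yes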